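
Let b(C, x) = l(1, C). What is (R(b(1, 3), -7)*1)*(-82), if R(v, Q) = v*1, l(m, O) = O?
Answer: -82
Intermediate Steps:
b(C, x) = C
R(v, Q) = v
(R(b(1, 3), -7)*1)*(-82) = (1*1)*(-82) = 1*(-82) = -82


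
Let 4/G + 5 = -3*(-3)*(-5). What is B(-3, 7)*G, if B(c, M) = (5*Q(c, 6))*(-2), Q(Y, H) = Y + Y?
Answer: -24/5 ≈ -4.8000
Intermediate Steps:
Q(Y, H) = 2*Y
G = -2/25 (G = 4/(-5 - 3*(-3)*(-5)) = 4/(-5 + 9*(-5)) = 4/(-5 - 45) = 4/(-50) = 4*(-1/50) = -2/25 ≈ -0.080000)
B(c, M) = -20*c (B(c, M) = (5*(2*c))*(-2) = (10*c)*(-2) = -20*c)
B(-3, 7)*G = -20*(-3)*(-2/25) = 60*(-2/25) = -24/5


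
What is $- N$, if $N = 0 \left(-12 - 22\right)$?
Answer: $0$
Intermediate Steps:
$N = 0$ ($N = 0 \left(-34\right) = 0$)
$- N = \left(-1\right) 0 = 0$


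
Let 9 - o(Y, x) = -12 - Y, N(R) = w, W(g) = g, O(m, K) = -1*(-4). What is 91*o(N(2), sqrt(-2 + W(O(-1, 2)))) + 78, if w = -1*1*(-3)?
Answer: 2262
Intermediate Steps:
w = 3 (w = -1*(-3) = 3)
O(m, K) = 4
N(R) = 3
o(Y, x) = 21 + Y (o(Y, x) = 9 - (-12 - Y) = 9 + (12 + Y) = 21 + Y)
91*o(N(2), sqrt(-2 + W(O(-1, 2)))) + 78 = 91*(21 + 3) + 78 = 91*24 + 78 = 2184 + 78 = 2262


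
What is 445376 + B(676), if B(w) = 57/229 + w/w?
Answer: 101991390/229 ≈ 4.4538e+5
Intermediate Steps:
B(w) = 286/229 (B(w) = 57*(1/229) + 1 = 57/229 + 1 = 286/229)
445376 + B(676) = 445376 + 286/229 = 101991390/229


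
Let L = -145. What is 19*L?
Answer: -2755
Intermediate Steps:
19*L = 19*(-145) = -2755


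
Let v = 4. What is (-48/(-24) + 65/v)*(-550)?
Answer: -20075/2 ≈ -10038.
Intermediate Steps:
(-48/(-24) + 65/v)*(-550) = (-48/(-24) + 65/4)*(-550) = (-48*(-1/24) + 65*(¼))*(-550) = (2 + 65/4)*(-550) = (73/4)*(-550) = -20075/2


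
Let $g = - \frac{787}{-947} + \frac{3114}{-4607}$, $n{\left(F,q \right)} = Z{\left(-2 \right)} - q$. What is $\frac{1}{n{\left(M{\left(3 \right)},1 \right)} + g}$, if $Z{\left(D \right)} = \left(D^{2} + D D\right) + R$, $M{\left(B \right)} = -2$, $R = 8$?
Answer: $\frac{4362829}{66119186} \approx 0.065984$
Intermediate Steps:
$Z{\left(D \right)} = 8 + 2 D^{2}$ ($Z{\left(D \right)} = \left(D^{2} + D D\right) + 8 = \left(D^{2} + D^{2}\right) + 8 = 2 D^{2} + 8 = 8 + 2 D^{2}$)
$n{\left(F,q \right)} = 16 - q$ ($n{\left(F,q \right)} = \left(8 + 2 \left(-2\right)^{2}\right) - q = \left(8 + 2 \cdot 4\right) - q = \left(8 + 8\right) - q = 16 - q$)
$g = \frac{676751}{4362829}$ ($g = \left(-787\right) \left(- \frac{1}{947}\right) + 3114 \left(- \frac{1}{4607}\right) = \frac{787}{947} - \frac{3114}{4607} = \frac{676751}{4362829} \approx 0.15512$)
$\frac{1}{n{\left(M{\left(3 \right)},1 \right)} + g} = \frac{1}{\left(16 - 1\right) + \frac{676751}{4362829}} = \frac{1}{15 + \frac{676751}{4362829}} = \frac{1}{\frac{66119186}{4362829}} = \frac{4362829}{66119186}$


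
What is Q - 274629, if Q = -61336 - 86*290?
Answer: -360905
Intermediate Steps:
Q = -86276 (Q = -61336 - 1*24940 = -61336 - 24940 = -86276)
Q - 274629 = -86276 - 274629 = -360905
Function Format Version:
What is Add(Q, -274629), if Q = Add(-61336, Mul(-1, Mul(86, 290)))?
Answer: -360905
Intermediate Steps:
Q = -86276 (Q = Add(-61336, Mul(-1, 24940)) = Add(-61336, -24940) = -86276)
Add(Q, -274629) = Add(-86276, -274629) = -360905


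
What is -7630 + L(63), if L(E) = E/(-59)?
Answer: -450233/59 ≈ -7631.1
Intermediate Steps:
L(E) = -E/59 (L(E) = E*(-1/59) = -E/59)
-7630 + L(63) = -7630 - 1/59*63 = -7630 - 63/59 = -450233/59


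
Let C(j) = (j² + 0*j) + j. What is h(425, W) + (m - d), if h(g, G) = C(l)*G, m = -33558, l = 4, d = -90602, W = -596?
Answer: 45124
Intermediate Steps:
C(j) = j + j² (C(j) = (j² + 0) + j = j² + j = j + j²)
h(g, G) = 20*G (h(g, G) = (4*(1 + 4))*G = (4*5)*G = 20*G)
h(425, W) + (m - d) = 20*(-596) + (-33558 - 1*(-90602)) = -11920 + (-33558 + 90602) = -11920 + 57044 = 45124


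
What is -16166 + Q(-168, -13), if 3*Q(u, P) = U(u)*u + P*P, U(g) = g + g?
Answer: 8119/3 ≈ 2706.3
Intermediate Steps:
U(g) = 2*g
Q(u, P) = P²/3 + 2*u²/3 (Q(u, P) = ((2*u)*u + P*P)/3 = (2*u² + P²)/3 = (P² + 2*u²)/3 = P²/3 + 2*u²/3)
-16166 + Q(-168, -13) = -16166 + ((⅓)*(-13)² + (⅔)*(-168)²) = -16166 + ((⅓)*169 + (⅔)*28224) = -16166 + (169/3 + 18816) = -16166 + 56617/3 = 8119/3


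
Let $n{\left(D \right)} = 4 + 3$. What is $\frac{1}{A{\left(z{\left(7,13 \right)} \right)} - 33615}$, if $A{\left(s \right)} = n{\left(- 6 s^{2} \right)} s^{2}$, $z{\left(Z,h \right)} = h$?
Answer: $- \frac{1}{32432} \approx -3.0834 \cdot 10^{-5}$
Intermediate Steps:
$n{\left(D \right)} = 7$
$A{\left(s \right)} = 7 s^{2}$
$\frac{1}{A{\left(z{\left(7,13 \right)} \right)} - 33615} = \frac{1}{7 \cdot 13^{2} - 33615} = \frac{1}{7 \cdot 169 - 33615} = \frac{1}{1183 - 33615} = \frac{1}{-32432} = - \frac{1}{32432}$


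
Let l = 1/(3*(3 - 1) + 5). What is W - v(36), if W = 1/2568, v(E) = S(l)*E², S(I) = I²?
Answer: -3328007/310728 ≈ -10.710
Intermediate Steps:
l = 1/11 (l = 1/(3*2 + 5) = 1/(6 + 5) = 1/11 ≈ 0.090909)
v(E) = E²/121 (v(E) = (1/11)²*E² = E²/121)
W = 1/2568 ≈ 0.00038941
W - v(36) = 1/2568 - 36²/121 = 1/2568 - 1296/121 = -3328007/310728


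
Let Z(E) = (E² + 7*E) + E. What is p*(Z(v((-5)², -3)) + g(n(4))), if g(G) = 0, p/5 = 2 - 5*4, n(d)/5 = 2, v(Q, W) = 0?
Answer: 0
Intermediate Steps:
n(d) = 10 (n(d) = 5*2 = 10)
p = -90 (p = 5*(2 - 5*4) = 5*(2 - 20) = 5*(-18) = -90)
Z(E) = E² + 8*E
p*(Z(v((-5)², -3)) + g(n(4))) = -90*(0*(8 + 0) + 0) = -90*(0*8 + 0) = -90*(0 + 0) = -90*0 = 0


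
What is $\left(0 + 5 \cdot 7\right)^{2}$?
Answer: $1225$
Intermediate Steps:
$\left(0 + 5 \cdot 7\right)^{2} = \left(0 + 35\right)^{2} = 35^{2} = 1225$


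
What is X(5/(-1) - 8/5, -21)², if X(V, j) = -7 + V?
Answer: 4624/25 ≈ 184.96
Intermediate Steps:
X(5/(-1) - 8/5, -21)² = (-7 + (5/(-1) - 8/5))² = (-7 + (5*(-1) - 8*⅕))² = (-7 + (-5 - 8/5))² = (-7 - 33/5)² = (-68/5)² = 4624/25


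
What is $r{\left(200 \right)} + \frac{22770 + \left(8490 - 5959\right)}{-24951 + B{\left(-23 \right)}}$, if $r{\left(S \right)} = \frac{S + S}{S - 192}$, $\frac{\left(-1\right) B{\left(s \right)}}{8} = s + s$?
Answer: $\frac{1203849}{24583} \approx 48.971$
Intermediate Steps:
$B{\left(s \right)} = - 16 s$ ($B{\left(s \right)} = - 8 \left(s + s\right) = - 8 \cdot 2 s = - 16 s$)
$r{\left(S \right)} = \frac{2 S}{-192 + S}$
$r{\left(200 \right)} + \frac{22770 + \left(8490 - 5959\right)}{-24951 + B{\left(-23 \right)}} = 2 \cdot 200 \frac{1}{-192 + 200} + \frac{22770 + \left(8490 - 5959\right)}{-24951 - -368} = 2 \cdot 200 \cdot \frac{1}{8} + \frac{22770 + \left(8490 - 5959\right)}{-24951 + 368} = 2 \cdot 200 \cdot \frac{1}{8} + \frac{22770 + 2531}{-24583} = 50 + 25301 \left(- \frac{1}{24583}\right) = 50 - \frac{25301}{24583} = \frac{1203849}{24583}$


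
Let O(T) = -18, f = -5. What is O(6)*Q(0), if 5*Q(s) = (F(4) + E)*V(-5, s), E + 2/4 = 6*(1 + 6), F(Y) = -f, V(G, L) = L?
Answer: 0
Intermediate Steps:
F(Y) = 5 (F(Y) = -1*(-5) = 5)
E = 83/2 (E = -½ + 6*(1 + 6) = -½ + 6*7 = -½ + 42 = 83/2 ≈ 41.500)
Q(s) = 93*s/10 (Q(s) = ((5 + 83/2)*s)/5 = (93*s/2)/5 = 93*s/10)
O(6)*Q(0) = -837*0/5 = -18*0 = 0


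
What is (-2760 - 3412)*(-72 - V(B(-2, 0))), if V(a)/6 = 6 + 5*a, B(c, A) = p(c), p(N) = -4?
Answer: -74064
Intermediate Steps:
B(c, A) = -4
V(a) = 36 + 30*a (V(a) = 6*(6 + 5*a) = 36 + 30*a)
(-2760 - 3412)*(-72 - V(B(-2, 0))) = (-2760 - 3412)*(-72 - (36 + 30*(-4))) = -6172*(-72 - (36 - 120)) = -6172*(-72 - 1*(-84)) = -6172*(-72 + 84) = -6172*12 = -74064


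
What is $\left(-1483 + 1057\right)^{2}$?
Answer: $181476$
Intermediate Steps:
$\left(-1483 + 1057\right)^{2} = \left(-426\right)^{2} = 181476$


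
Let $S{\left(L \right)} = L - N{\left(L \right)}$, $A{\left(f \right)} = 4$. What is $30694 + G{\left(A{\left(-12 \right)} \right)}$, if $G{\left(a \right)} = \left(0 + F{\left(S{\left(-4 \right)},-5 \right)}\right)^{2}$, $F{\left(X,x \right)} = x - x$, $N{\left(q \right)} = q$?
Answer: $30694$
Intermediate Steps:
$S{\left(L \right)} = 0$ ($S{\left(L \right)} = L - L = 0$)
$F{\left(X,x \right)} = 0$
$G{\left(a \right)} = 0$ ($G{\left(a \right)} = \left(0 + 0\right)^{2} = 0^{2} = 0$)
$30694 + G{\left(A{\left(-12 \right)} \right)} = 30694 + 0 = 30694$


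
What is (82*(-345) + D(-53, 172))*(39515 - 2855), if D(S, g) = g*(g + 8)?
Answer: 97882200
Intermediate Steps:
D(S, g) = g*(8 + g)
(82*(-345) + D(-53, 172))*(39515 - 2855) = (82*(-345) + 172*(8 + 172))*(39515 - 2855) = (-28290 + 172*180)*36660 = (-28290 + 30960)*36660 = 2670*36660 = 97882200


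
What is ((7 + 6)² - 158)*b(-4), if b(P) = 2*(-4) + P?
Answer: -132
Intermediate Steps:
b(P) = -8 + P
((7 + 6)² - 158)*b(-4) = ((7 + 6)² - 158)*(-8 - 4) = (13² - 158)*(-12) = (169 - 158)*(-12) = 11*(-12) = -132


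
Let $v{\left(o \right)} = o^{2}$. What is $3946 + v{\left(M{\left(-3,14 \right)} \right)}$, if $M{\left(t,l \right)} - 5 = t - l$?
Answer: $4090$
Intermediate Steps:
$M{\left(t,l \right)} = 5 + t - l$ ($M{\left(t,l \right)} = 5 - \left(l - t\right) = 5 + t - l$)
$3946 + v{\left(M{\left(-3,14 \right)} \right)} = 3946 + \left(5 - 3 - 14\right)^{2} = 3946 + \left(-12\right)^{2} = 3946 + 144 = 4090$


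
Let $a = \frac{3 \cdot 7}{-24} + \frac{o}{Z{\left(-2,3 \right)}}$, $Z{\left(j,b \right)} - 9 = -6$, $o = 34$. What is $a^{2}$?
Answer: $\frac{63001}{576} \approx 109.38$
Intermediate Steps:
$Z{\left(j,b \right)} = 3$ ($Z{\left(j,b \right)} = 9 - 6 = 3$)
$a = \frac{251}{24}$ ($a = \frac{3 \cdot 7}{-24} + \frac{34}{3} = 21 \left(- \frac{1}{24}\right) + 34 \cdot \frac{1}{3} = - \frac{7}{8} + \frac{34}{3} = \frac{251}{24} \approx 10.458$)
$a^{2} = \left(\frac{251}{24}\right)^{2} = \frac{63001}{576}$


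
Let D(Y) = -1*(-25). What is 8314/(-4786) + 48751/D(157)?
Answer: 116557218/59825 ≈ 1948.3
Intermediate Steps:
D(Y) = 25
8314/(-4786) + 48751/D(157) = 8314/(-4786) + 48751/25 = 8314*(-1/4786) + 48751*(1/25) = -4157/2393 + 48751/25 = 116557218/59825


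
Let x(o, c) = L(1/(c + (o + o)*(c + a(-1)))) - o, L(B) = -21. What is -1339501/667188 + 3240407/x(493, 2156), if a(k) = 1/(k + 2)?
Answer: -1081324584515/171467316 ≈ -6306.3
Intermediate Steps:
a(k) = 1/(2 + k)
x(o, c) = -21 - o
-1339501/667188 + 3240407/x(493, 2156) = -1339501/667188 + 3240407/(-21 - 1*493) = -1339501*1/667188 + 3240407/(-21 - 493) = -1339501/667188 + 3240407/(-514) = -1339501/667188 + 3240407*(-1/514) = -1339501/667188 - 3240407/514 = -1081324584515/171467316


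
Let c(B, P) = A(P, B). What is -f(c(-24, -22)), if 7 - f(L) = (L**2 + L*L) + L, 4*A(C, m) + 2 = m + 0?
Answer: 71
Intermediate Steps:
A(C, m) = -1/2 + m/4 (A(C, m) = -1/2 + (m + 0)/4 = -1/2 + m/4)
c(B, P) = -1/2 + B/4
f(L) = 7 - L - 2*L**2 (f(L) = 7 - ((L**2 + L*L) + L) = 7 - ((L**2 + L**2) + L) = 7 - (2*L**2 + L) = 7 - (L + 2*L**2) = 7 + (-L - 2*L**2) = 7 - L - 2*L**2)
-f(c(-24, -22)) = -(7 - (-1/2 + (1/4)*(-24)) - 2*(-1/2 + (1/4)*(-24))**2) = -(7 - (-1/2 - 6) - 2*(-1/2 - 6)**2) = -(7 - 1*(-13/2) - 2*(-13/2)**2) = -(7 + 13/2 - 2*169/4) = -(7 + 13/2 - 169/2) = -1*(-71) = 71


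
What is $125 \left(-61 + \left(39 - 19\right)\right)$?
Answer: $-5125$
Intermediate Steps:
$125 \left(-61 + \left(39 - 19\right)\right) = 125 \left(-61 + 20\right) = 125 \left(-41\right) = -5125$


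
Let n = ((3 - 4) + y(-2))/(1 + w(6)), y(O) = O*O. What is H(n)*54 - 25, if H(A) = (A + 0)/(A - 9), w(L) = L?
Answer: -277/10 ≈ -27.700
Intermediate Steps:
y(O) = O²
n = 3/7 (n = ((3 - 4) + (-2)²)/(1 + 6) = (-1 + 4)/7 = 3*(⅐) = 3/7 ≈ 0.42857)
H(A) = A/(-9 + A)
H(n)*54 - 25 = (3/(7*(-9 + 3/7)))*54 - 25 = (3/(7*(-60/7)))*54 - 25 = ((3/7)*(-7/60))*54 - 25 = -1/20*54 - 25 = -27/10 - 25 = -277/10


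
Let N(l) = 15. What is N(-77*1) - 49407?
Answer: -49392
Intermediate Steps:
N(-77*1) - 49407 = 15 - 49407 = -49392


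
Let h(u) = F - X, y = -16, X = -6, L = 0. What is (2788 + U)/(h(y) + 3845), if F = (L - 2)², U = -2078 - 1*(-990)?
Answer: 340/771 ≈ 0.44099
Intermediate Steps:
U = -1088 (U = -2078 + 990 = -1088)
F = 4 (F = (0 - 2)² = (-2)² = 4)
h(u) = 10 (h(u) = 4 - 1*(-6) = 4 + 6 = 10)
(2788 + U)/(h(y) + 3845) = (2788 - 1088)/(10 + 3845) = 1700/3855 = 1700*(1/3855) = 340/771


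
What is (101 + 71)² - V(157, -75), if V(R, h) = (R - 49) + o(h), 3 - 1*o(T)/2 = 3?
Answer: 29476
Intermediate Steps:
o(T) = 0 (o(T) = 6 - 2*3 = 6 - 6 = 0)
V(R, h) = -49 + R (V(R, h) = (R - 49) + 0 = (-49 + R) + 0 = -49 + R)
(101 + 71)² - V(157, -75) = (101 + 71)² - (-49 + 157) = 172² - 1*108 = 29584 - 108 = 29476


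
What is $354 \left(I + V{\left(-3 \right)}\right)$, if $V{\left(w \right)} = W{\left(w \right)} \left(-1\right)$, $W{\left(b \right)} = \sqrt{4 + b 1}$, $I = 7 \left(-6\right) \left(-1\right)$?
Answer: $14514$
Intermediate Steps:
$I = 42$ ($I = \left(-42\right) \left(-1\right) = 42$)
$W{\left(b \right)} = \sqrt{4 + b}$
$V{\left(w \right)} = - \sqrt{4 + w}$ ($V{\left(w \right)} = \sqrt{4 + w} \left(-1\right) = - \sqrt{4 + w}$)
$354 \left(I + V{\left(-3 \right)}\right) = 354 \left(42 - \sqrt{4 - 3}\right) = 354 \left(42 - \sqrt{1}\right) = 354 \left(42 - 1\right) = 354 \cdot 41 = 14514$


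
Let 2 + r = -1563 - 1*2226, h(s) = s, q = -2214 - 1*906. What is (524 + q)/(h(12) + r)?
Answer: 2596/3779 ≈ 0.68695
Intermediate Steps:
q = -3120 (q = -2214 - 906 = -3120)
r = -3791 (r = -2 + (-1563 - 1*2226) = -2 + (-1563 - 2226) = -2 - 3789 = -3791)
(524 + q)/(h(12) + r) = (524 - 3120)/(12 - 3791) = -2596/(-3779) = -2596*(-1/3779) = 2596/3779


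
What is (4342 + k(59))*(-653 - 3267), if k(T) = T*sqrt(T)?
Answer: -17020640 - 231280*sqrt(59) ≈ -1.8797e+7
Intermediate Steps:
k(T) = T**(3/2)
(4342 + k(59))*(-653 - 3267) = (4342 + 59**(3/2))*(-653 - 3267) = (4342 + 59*sqrt(59))*(-3920) = -17020640 - 231280*sqrt(59)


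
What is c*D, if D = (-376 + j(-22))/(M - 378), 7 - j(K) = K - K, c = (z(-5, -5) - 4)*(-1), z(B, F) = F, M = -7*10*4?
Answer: 3321/658 ≈ 5.0471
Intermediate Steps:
M = -280 (M = -70*4 = -280)
c = 9 (c = (-5 - 4)*(-1) = -9*(-1) = 9)
j(K) = 7 (j(K) = 7 - (K - K) = 7 - 1*0 = 7 + 0 = 7)
D = 369/658 (D = (-376 + 7)/(-280 - 378) = -369/(-658) = -369*(-1/658) = 369/658 ≈ 0.56079)
c*D = 9*(369/658) = 3321/658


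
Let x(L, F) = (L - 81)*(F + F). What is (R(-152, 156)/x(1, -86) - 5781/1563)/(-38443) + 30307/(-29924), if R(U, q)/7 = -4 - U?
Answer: -521982540795439/515434034835920 ≈ -1.0127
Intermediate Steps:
R(U, q) = -28 - 7*U (R(U, q) = 7*(-4 - U) = -28 - 7*U)
x(L, F) = 2*F*(-81 + L) (x(L, F) = (-81 + L)*(2*F) = 2*F*(-81 + L))
(R(-152, 156)/x(1, -86) - 5781/1563)/(-38443) + 30307/(-29924) = ((-28 - 7*(-152))/((2*(-86)*(-81 + 1))) - 5781/1563)/(-38443) + 30307/(-29924) = ((-28 + 1064)/((2*(-86)*(-80))) - 5781*1/1563)*(-1/38443) + 30307*(-1/29924) = (1036/13760 - 1927/521)*(-1/38443) - 30307/29924 = (1036*(1/13760) - 1927/521)*(-1/38443) - 30307/29924 = (259/3440 - 1927/521)*(-1/38443) - 30307/29924 = -6493941/1792240*(-1/38443) - 30307/29924 = 6493941/68899082320 - 30307/29924 = -521982540795439/515434034835920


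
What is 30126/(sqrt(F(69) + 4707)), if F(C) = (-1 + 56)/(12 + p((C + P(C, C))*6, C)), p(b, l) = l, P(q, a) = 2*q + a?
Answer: 135567*sqrt(381322)/190661 ≈ 439.07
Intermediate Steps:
P(q, a) = a + 2*q
F(C) = 55/(12 + C) (F(C) = (-1 + 56)/(12 + C) = 55/(12 + C))
30126/(sqrt(F(69) + 4707)) = 30126/(sqrt(55/(12 + 69) + 4707)) = 30126/(sqrt(55/81 + 4707)) = 30126/(sqrt(381322/81)) = 30126/((sqrt(381322)/9)) = 30126*(9*sqrt(381322)/381322) = 135567*sqrt(381322)/190661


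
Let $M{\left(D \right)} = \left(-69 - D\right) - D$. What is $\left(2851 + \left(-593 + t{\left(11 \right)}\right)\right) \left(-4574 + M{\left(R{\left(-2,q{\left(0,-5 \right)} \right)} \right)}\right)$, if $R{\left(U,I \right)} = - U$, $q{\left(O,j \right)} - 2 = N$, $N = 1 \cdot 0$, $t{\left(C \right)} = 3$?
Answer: $-10506867$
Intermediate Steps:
$N = 0$
$q{\left(O,j \right)} = 2$ ($q{\left(O,j \right)} = 2 + 0 = 2$)
$M{\left(D \right)} = -69 - 2 D$
$\left(2851 + \left(-593 + t{\left(11 \right)}\right)\right) \left(-4574 + M{\left(R{\left(-2,q{\left(0,-5 \right)} \right)} \right)}\right) = \left(2851 + \left(-593 + 3\right)\right) \left(-4574 - \left(69 + 2 \left(\left(-1\right) \left(-2\right)\right)\right)\right) = \left(2851 - 590\right) \left(-4574 - 73\right) = 2261 \left(-4574 - 73\right) = 2261 \left(-4647\right) = -10506867$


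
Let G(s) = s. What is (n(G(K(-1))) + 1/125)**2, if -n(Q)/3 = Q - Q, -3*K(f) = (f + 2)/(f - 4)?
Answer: 1/15625 ≈ 6.4000e-5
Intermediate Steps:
K(f) = -(2 + f)/(3*(-4 + f)) (K(f) = -(f + 2)/(3*(f - 4)) = -(2 + f)/(3*(-4 + f)))
n(Q) = 0 (n(Q) = -3*(Q - Q) = -3*0 = 0)
(n(G(K(-1))) + 1/125)**2 = (0 + 1/125)**2 = (1/125)**2 = 1/15625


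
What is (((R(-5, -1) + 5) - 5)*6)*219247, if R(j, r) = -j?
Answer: 6577410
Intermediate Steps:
(((R(-5, -1) + 5) - 5)*6)*219247 = (((-1*(-5) + 5) - 5)*6)*219247 = (((5 + 5) - 5)*6)*219247 = ((10 - 5)*6)*219247 = (5*6)*219247 = 30*219247 = 6577410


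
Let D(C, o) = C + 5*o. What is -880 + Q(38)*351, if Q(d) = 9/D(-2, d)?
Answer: -162281/188 ≈ -863.20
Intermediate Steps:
Q(d) = 9/(-2 + 5*d)
-880 + Q(38)*351 = -880 + (9/(-2 + 5*38))*351 = -880 + (9/(-2 + 190))*351 = -880 + (9/188)*351 = -880 + 3159/188 = -162281/188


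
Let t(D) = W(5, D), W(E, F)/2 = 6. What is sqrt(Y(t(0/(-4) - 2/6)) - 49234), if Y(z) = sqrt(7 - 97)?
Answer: sqrt(-49234 + 3*I*sqrt(10)) ≈ 0.021 + 221.89*I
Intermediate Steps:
W(E, F) = 12 (W(E, F) = 2*6 = 12)
t(D) = 12
Y(z) = 3*I*sqrt(10) (Y(z) = sqrt(-90) = 3*I*sqrt(10))
sqrt(Y(t(0/(-4) - 2/6)) - 49234) = sqrt(3*I*sqrt(10) - 49234) = sqrt(-49234 + 3*I*sqrt(10))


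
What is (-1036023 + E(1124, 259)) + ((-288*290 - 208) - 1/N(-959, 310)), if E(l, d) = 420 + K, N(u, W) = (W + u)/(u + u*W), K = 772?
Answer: -726243040/649 ≈ -1.1190e+6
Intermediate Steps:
N(u, W) = (W + u)/(u + W*u)
E(l, d) = 1192 (E(l, d) = 420 + 772 = 1192)
(-1036023 + E(1124, 259)) + ((-288*290 - 208) - 1/N(-959, 310)) = (-1036023 + 1192) + ((-288*290 - 208) - 1/((310 - 959)/((-959)*(1 + 310)))) = -1034831 + ((-83520 - 208) - 1/((-1/959*(-649)/311))) = -1034831 + (-83728 - 1/((-1/959*1/311*(-649)))) = -1034831 + (-83728 - 1/649/298249) = -1034831 + (-83728 - 1*298249/649) = -1034831 + (-83728 - 298249/649) = -1034831 - 54637721/649 = -726243040/649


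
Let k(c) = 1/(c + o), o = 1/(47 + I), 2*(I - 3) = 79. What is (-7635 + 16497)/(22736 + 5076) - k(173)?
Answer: 134734465/430654914 ≈ 0.31286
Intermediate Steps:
I = 85/2 (I = 3 + (½)*79 = 3 + 79/2 = 85/2 ≈ 42.500)
o = 2/179 (o = 1/(47 + 85/2) = 1/(179/2) = 2/179 ≈ 0.011173)
k(c) = 1/(2/179 + c) (k(c) = 1/(c + 2/179) = 1/(2/179 + c))
(-7635 + 16497)/(22736 + 5076) - k(173) = (-7635 + 16497)/(22736 + 5076) - 179/(2 + 179*173) = 8862/27812 - 179/(2 + 30967) = 8862*(1/27812) - 179/30969 = 4431/13906 - 179/30969 = 134734465/430654914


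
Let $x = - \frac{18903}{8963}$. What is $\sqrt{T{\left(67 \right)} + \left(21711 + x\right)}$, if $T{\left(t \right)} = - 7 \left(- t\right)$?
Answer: $\frac{\sqrt{1781669056831}}{8963} \approx 148.92$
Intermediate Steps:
$x = - \frac{18903}{8963}$ ($x = \left(-18903\right) \frac{1}{8963} = - \frac{18903}{8963} \approx -2.109$)
$T{\left(t \right)} = 7 t$
$\sqrt{T{\left(67 \right)} + \left(21711 + x\right)} = \sqrt{7 \cdot 67 + \left(21711 - \frac{18903}{8963}\right)} = \sqrt{469 + \frac{194576790}{8963}} = \sqrt{\frac{198780437}{8963}} = \frac{\sqrt{1781669056831}}{8963}$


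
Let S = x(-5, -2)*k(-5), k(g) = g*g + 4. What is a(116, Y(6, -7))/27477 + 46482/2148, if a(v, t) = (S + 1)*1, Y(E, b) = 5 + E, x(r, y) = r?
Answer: 23645863/1092974 ≈ 21.634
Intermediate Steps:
k(g) = 4 + g**2 (k(g) = g**2 + 4 = 4 + g**2)
S = -145 (S = -5*(4 + (-5)**2) = -5*(4 + 25) = -5*29 = -145)
a(v, t) = -144 (a(v, t) = (-145 + 1)*1 = -144*1 = -144)
a(116, Y(6, -7))/27477 + 46482/2148 = -144/27477 + 46482/2148 = -144*1/27477 + 46482*(1/2148) = -16/3053 + 7747/358 = 23645863/1092974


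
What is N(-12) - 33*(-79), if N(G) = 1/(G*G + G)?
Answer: 344125/132 ≈ 2607.0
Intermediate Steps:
N(G) = 1/(G + G²) (N(G) = 1/(G² + G) = 1/(G + G²))
N(-12) - 33*(-79) = 1/((-12)*(1 - 12)) - 33*(-79) = -1/12/(-11) + 2607 = -1/12*(-1/11) + 2607 = 1/132 + 2607 = 344125/132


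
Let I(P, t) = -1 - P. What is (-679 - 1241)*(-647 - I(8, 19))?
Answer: 1224960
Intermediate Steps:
(-679 - 1241)*(-647 - I(8, 19)) = (-679 - 1241)*(-647 - (-1 - 1*8)) = -1920*(-647 - (-1 - 8)) = -1920*(-647 - 1*(-9)) = -1920*(-647 + 9) = -1920*(-638) = 1224960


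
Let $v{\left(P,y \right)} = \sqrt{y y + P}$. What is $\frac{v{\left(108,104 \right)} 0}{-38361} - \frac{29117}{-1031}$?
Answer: $\frac{29117}{1031} \approx 28.242$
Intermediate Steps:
$v{\left(P,y \right)} = \sqrt{P + y^{2}}$ ($v{\left(P,y \right)} = \sqrt{y^{2} + P} = \sqrt{P + y^{2}}$)
$\frac{v{\left(108,104 \right)} 0}{-38361} - \frac{29117}{-1031} = \frac{\sqrt{108 + 104^{2}} \cdot 0}{-38361} - \frac{29117}{-1031} = \sqrt{108 + 10816} \cdot 0 \left(- \frac{1}{38361}\right) - - \frac{29117}{1031} = \sqrt{10924} \cdot 0 \left(- \frac{1}{38361}\right) + \frac{29117}{1031} = 2 \sqrt{2731} \cdot 0 \left(- \frac{1}{38361}\right) + \frac{29117}{1031} = 0 \left(- \frac{1}{38361}\right) + \frac{29117}{1031} = 0 + \frac{29117}{1031} = \frac{29117}{1031}$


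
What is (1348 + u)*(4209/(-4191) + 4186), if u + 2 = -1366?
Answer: -116928780/1397 ≈ -83700.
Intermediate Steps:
u = -1368 (u = -2 - 1366 = -1368)
(1348 + u)*(4209/(-4191) + 4186) = (1348 - 1368)*(4209/(-4191) + 4186) = -20*(4209*(-1/4191) + 4186) = -20*(-1403/1397 + 4186) = -20*5846439/1397 = -116928780/1397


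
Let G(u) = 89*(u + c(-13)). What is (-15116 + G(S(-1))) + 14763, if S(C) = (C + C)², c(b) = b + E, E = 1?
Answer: -1065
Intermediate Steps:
c(b) = 1 + b (c(b) = b + 1 = 1 + b)
S(C) = 4*C² (S(C) = (2*C)² = 4*C²)
G(u) = -1068 + 89*u (G(u) = 89*(u + (1 - 13)) = 89*(u - 12) = 89*(-12 + u) = -1068 + 89*u)
(-15116 + G(S(-1))) + 14763 = (-15116 + (-1068 + 89*(4*(-1)²))) + 14763 = (-15116 + (-1068 + 89*(4*1))) + 14763 = (-15116 + (-1068 + 89*4)) + 14763 = (-15116 + (-1068 + 356)) + 14763 = (-15116 - 712) + 14763 = -15828 + 14763 = -1065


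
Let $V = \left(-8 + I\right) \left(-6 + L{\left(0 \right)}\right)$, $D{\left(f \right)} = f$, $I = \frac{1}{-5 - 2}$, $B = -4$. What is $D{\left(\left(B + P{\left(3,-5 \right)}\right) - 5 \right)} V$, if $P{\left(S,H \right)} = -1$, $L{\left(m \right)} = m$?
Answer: $- \frac{3420}{7} \approx -488.57$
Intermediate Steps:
$I = - \frac{1}{7}$ ($I = \frac{1}{-7} = - \frac{1}{7} \approx -0.14286$)
$V = \frac{342}{7}$ ($V = \left(-8 - \frac{1}{7}\right) \left(-6 + 0\right) = \left(- \frac{57}{7}\right) \left(-6\right) = \frac{342}{7} \approx 48.857$)
$D{\left(\left(B + P{\left(3,-5 \right)}\right) - 5 \right)} V = \left(\left(-4 - 1\right) - 5\right) \frac{342}{7} = \left(-5 - 5\right) \frac{342}{7} = \left(-10\right) \frac{342}{7} = - \frac{3420}{7}$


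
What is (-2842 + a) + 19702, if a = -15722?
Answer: 1138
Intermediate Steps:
(-2842 + a) + 19702 = (-2842 - 15722) + 19702 = -18564 + 19702 = 1138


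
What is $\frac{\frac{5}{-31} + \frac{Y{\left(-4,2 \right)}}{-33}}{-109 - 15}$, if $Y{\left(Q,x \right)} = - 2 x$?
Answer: $\frac{41}{126852} \approx 0.00032321$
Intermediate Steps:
$\frac{\frac{5}{-31} + \frac{Y{\left(-4,2 \right)}}{-33}}{-109 - 15} = \frac{\frac{5}{-31} + \frac{\left(-2\right) 2}{-33}}{-109 - 15} = \frac{5 \left(- \frac{1}{31}\right) - - \frac{4}{33}}{-124} = - \frac{- \frac{5}{31} + \frac{4}{33}}{124} = \left(- \frac{1}{124}\right) \left(- \frac{41}{1023}\right) = \frac{41}{126852}$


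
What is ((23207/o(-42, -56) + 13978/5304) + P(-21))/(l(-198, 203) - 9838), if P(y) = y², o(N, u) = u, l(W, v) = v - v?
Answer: -1085053/365265264 ≈ -0.0029706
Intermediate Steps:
l(W, v) = 0
((23207/o(-42, -56) + 13978/5304) + P(-21))/(l(-198, 203) - 9838) = ((23207/(-56) + 13978/5304) + (-21)²)/(0 - 9838) = ((23207*(-1/56) + 13978*(1/5304)) + 441)/(-9838) = ((-23207/56 + 6989/2652) + 441)*(-1/9838) = (-15288395/37128 + 441)*(-1/9838) = (1085053/37128)*(-1/9838) = -1085053/365265264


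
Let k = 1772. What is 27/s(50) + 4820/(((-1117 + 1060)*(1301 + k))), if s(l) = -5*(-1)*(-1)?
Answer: -4753447/875805 ≈ -5.4275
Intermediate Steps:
s(l) = -5 (s(l) = 5*(-1) = -5)
27/s(50) + 4820/(((-1117 + 1060)*(1301 + k))) = 27/(-5) + 4820/(((-1117 + 1060)*(1301 + 1772))) = 27*(-⅕) + 4820/((-57*3073)) = -27/5 + 4820/(-175161) = -27/5 + 4820*(-1/175161) = -27/5 - 4820/175161 = -4753447/875805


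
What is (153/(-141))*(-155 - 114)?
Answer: 13719/47 ≈ 291.89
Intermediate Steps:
(153/(-141))*(-155 - 114) = (153*(-1/141))*(-269) = -51/47*(-269) = 13719/47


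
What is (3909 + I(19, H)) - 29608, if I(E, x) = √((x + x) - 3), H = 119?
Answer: -25699 + √235 ≈ -25684.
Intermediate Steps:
I(E, x) = √(-3 + 2*x) (I(E, x) = √(2*x - 3) = √(-3 + 2*x))
(3909 + I(19, H)) - 29608 = (3909 + √(-3 + 2*119)) - 29608 = (3909 + √(-3 + 238)) - 29608 = (3909 + √235) - 29608 = -25699 + √235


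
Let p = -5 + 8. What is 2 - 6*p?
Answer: -16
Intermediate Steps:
p = 3
2 - 6*p = 2 - 6*3 = 2 - 18 = -16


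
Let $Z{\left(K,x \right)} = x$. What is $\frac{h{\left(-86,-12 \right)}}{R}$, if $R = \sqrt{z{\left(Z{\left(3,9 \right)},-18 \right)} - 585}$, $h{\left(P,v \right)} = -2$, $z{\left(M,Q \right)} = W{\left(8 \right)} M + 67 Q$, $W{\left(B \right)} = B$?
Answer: $\frac{2 i \sqrt{191}}{573} \approx 0.048238 i$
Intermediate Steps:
$z{\left(M,Q \right)} = 8 M + 67 Q$
$R = 3 i \sqrt{191}$ ($R = \sqrt{\left(8 \cdot 9 + 67 \left(-18\right)\right) - 585} = \sqrt{\left(72 - 1206\right) - 585} = \sqrt{-1134 - 585} = \sqrt{-1719} = 3 i \sqrt{191} \approx 41.461 i$)
$\frac{h{\left(-86,-12 \right)}}{R} = - \frac{2}{3 i \sqrt{191}} = - 2 \left(- \frac{i \sqrt{191}}{573}\right) = \frac{2 i \sqrt{191}}{573}$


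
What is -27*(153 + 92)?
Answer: -6615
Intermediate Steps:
-27*(153 + 92) = -27*245 = -1*6615 = -6615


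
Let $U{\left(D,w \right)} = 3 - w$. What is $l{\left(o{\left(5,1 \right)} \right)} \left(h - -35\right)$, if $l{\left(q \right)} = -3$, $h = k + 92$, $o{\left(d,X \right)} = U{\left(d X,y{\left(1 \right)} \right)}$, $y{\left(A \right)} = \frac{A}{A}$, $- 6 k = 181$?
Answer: $- \frac{581}{2} \approx -290.5$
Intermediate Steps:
$k = - \frac{181}{6}$ ($k = \left(- \frac{1}{6}\right) 181 = - \frac{181}{6} \approx -30.167$)
$y{\left(A \right)} = 1$
$o{\left(d,X \right)} = 2$ ($o{\left(d,X \right)} = 3 - 1 = 2$)
$h = \frac{371}{6}$ ($h = - \frac{181}{6} + 92 = \frac{371}{6} \approx 61.833$)
$l{\left(o{\left(5,1 \right)} \right)} \left(h - -35\right) = - 3 \left(\frac{371}{6} - -35\right) = - 3 \left(\frac{371}{6} + 35\right) = \left(-3\right) \frac{581}{6} = - \frac{581}{2}$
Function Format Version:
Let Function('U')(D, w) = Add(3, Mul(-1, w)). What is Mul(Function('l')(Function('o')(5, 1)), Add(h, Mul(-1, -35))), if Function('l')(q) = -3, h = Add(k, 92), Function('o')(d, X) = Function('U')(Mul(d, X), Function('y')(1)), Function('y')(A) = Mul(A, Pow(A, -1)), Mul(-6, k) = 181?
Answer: Rational(-581, 2) ≈ -290.50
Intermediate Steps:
k = Rational(-181, 6) (k = Mul(Rational(-1, 6), 181) = Rational(-181, 6) ≈ -30.167)
Function('y')(A) = 1
Function('o')(d, X) = 2 (Function('o')(d, X) = Add(3, Mul(-1, 1)) = Add(3, -1) = 2)
h = Rational(371, 6) (h = Add(Rational(-181, 6), 92) = Rational(371, 6) ≈ 61.833)
Mul(Function('l')(Function('o')(5, 1)), Add(h, Mul(-1, -35))) = Mul(-3, Add(Rational(371, 6), Mul(-1, -35))) = Mul(-3, Add(Rational(371, 6), 35)) = Mul(-3, Rational(581, 6)) = Rational(-581, 2)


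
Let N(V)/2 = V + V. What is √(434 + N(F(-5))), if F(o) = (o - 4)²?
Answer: √758 ≈ 27.532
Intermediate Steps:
F(o) = (-4 + o)²
N(V) = 4*V (N(V) = 2*(V + V) = 2*(2*V) = 4*V)
√(434 + N(F(-5))) = √(434 + 4*(-4 - 5)²) = √(434 + 4*(-9)²) = √(434 + 4*81) = √(434 + 324) = √758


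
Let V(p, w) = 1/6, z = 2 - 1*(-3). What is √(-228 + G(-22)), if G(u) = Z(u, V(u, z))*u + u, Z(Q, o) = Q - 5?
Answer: 2*√86 ≈ 18.547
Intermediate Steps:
z = 5 (z = 2 + 3 = 5)
V(p, w) = ⅙
Z(Q, o) = -5 + Q
G(u) = u + u*(-5 + u) (G(u) = (-5 + u)*u + u = u*(-5 + u) + u = u + u*(-5 + u))
√(-228 + G(-22)) = √(-228 - 22*(-4 - 22)) = √(-228 - 22*(-26)) = √(-228 + 572) = √344 = 2*√86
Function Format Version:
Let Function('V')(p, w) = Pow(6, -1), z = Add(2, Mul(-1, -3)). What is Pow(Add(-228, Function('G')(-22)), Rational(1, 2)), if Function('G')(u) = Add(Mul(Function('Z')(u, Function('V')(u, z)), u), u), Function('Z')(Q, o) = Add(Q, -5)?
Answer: Mul(2, Pow(86, Rational(1, 2))) ≈ 18.547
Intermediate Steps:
z = 5 (z = Add(2, 3) = 5)
Function('V')(p, w) = Rational(1, 6)
Function('Z')(Q, o) = Add(-5, Q)
Function('G')(u) = Add(u, Mul(u, Add(-5, u))) (Function('G')(u) = Add(Mul(Add(-5, u), u), u) = Add(Mul(u, Add(-5, u)), u) = Add(u, Mul(u, Add(-5, u))))
Pow(Add(-228, Function('G')(-22)), Rational(1, 2)) = Pow(Add(-228, Mul(-22, Add(-4, -22))), Rational(1, 2)) = Pow(Add(-228, Mul(-22, -26)), Rational(1, 2)) = Pow(Add(-228, 572), Rational(1, 2)) = Pow(344, Rational(1, 2)) = Mul(2, Pow(86, Rational(1, 2)))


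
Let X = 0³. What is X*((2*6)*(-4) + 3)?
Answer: 0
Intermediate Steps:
X = 0
X*((2*6)*(-4) + 3) = 0*((2*6)*(-4) + 3) = 0*(12*(-4) + 3) = 0*(-48 + 3) = 0*(-45) = 0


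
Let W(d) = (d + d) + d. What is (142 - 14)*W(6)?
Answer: 2304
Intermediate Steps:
W(d) = 3*d (W(d) = 2*d + d = 3*d)
(142 - 14)*W(6) = (142 - 14)*(3*6) = 128*18 = 2304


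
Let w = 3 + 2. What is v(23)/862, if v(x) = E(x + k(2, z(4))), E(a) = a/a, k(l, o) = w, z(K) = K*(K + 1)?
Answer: 1/862 ≈ 0.0011601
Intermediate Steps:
z(K) = K*(1 + K)
w = 5
k(l, o) = 5
E(a) = 1
v(x) = 1
v(23)/862 = 1/862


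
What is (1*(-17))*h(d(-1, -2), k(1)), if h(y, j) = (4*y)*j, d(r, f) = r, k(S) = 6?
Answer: 408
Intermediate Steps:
h(y, j) = 4*j*y
(1*(-17))*h(d(-1, -2), k(1)) = (1*(-17))*(4*6*(-1)) = -17*(-24) = 408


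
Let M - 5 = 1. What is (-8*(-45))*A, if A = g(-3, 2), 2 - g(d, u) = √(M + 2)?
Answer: 720 - 720*√2 ≈ -298.23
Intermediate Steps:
M = 6 (M = 5 + 1 = 6)
g(d, u) = 2 - 2*√2 (g(d, u) = 2 - √(6 + 2) = 2 - √8 = 2 - 2*√2)
A = 2 - 2*√2 ≈ -0.82843
(-8*(-45))*A = (-8*(-45))*(2 - 2*√2) = 360*(2 - 2*√2) = 720 - 720*√2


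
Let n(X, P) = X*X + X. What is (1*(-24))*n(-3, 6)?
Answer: -144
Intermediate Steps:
n(X, P) = X + X² (n(X, P) = X² + X = X + X²)
(1*(-24))*n(-3, 6) = (1*(-24))*(-3*(1 - 3)) = -(-72)*(-2) = -24*6 = -144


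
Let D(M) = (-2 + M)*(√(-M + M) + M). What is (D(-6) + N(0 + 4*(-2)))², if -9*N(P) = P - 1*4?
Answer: 21904/9 ≈ 2433.8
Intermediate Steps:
D(M) = M*(-2 + M) (D(M) = (-2 + M)*(√0 + M) = (-2 + M)*(0 + M) = (-2 + M)*M = M*(-2 + M))
N(P) = 4/9 - P/9 (N(P) = -(P - 1*4)/9 = -(P - 4)/9 = -(-4 + P)/9 = 4/9 - P/9)
(D(-6) + N(0 + 4*(-2)))² = (-6*(-2 - 6) + (4/9 - (0 + 4*(-2))/9))² = (-6*(-8) + (4/9 - (0 - 8)/9))² = (48 + (4/9 - ⅑*(-8)))² = (48 + (4/9 + 8/9))² = (48 + 4/3)² = (148/3)² = 21904/9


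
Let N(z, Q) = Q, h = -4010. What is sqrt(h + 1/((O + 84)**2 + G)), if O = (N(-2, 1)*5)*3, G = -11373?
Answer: I*sqrt(2477362353)/786 ≈ 63.325*I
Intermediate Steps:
O = 15 (O = (1*5)*3 = 5*3 = 15)
sqrt(h + 1/((O + 84)**2 + G)) = sqrt(-4010 + 1/((15 + 84)**2 - 11373)) = sqrt(-4010 + 1/(99**2 - 11373)) = sqrt(-4010 + 1/(9801 - 11373)) = sqrt(-4010 + 1/(-1572)) = sqrt(-4010 - 1/1572) = sqrt(-6303721/1572) = I*sqrt(2477362353)/786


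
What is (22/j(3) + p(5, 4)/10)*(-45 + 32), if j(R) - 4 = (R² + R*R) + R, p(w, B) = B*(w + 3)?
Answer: -1326/25 ≈ -53.040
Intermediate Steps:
p(w, B) = B*(3 + w)
j(R) = 4 + R + 2*R² (j(R) = 4 + ((R² + R*R) + R) = 4 + ((R² + R²) + R) = 4 + (2*R² + R) = 4 + (R + 2*R²) = 4 + R + 2*R²)
(22/j(3) + p(5, 4)/10)*(-45 + 32) = (22/(4 + 3 + 2*3²) + (4*(3 + 5))/10)*(-45 + 32) = (22/(4 + 3 + 2*9) + (4*8)*(⅒))*(-13) = (22/(4 + 3 + 18) + 32*(⅒))*(-13) = (22/25 + 16/5)*(-13) = (102/25)*(-13) = -1326/25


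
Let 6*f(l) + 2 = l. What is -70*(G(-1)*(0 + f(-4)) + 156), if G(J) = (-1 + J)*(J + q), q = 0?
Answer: -10780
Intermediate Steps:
f(l) = -⅓ + l/6
G(J) = J*(-1 + J) (G(J) = (-1 + J)*(J + 0) = (-1 + J)*J = J*(-1 + J))
-70*(G(-1)*(0 + f(-4)) + 156) = -70*((-(-1 - 1))*(0 + (-⅓ + (⅙)*(-4))) + 156) = -70*((-1*(-2))*(0 + (-⅓ - ⅔)) + 156) = -70*(2*(0 - 1) + 156) = -70*(2*(-1) + 156) = -70*(-2 + 156) = -70*154 = -10780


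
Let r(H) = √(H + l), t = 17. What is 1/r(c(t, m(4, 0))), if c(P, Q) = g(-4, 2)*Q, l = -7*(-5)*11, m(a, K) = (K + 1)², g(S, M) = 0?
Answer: √385/385 ≈ 0.050965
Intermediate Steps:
m(a, K) = (1 + K)²
l = 385 (l = 35*11 = 385)
c(P, Q) = 0 (c(P, Q) = 0*Q = 0)
r(H) = √(385 + H) (r(H) = √(H + 385) = √(385 + H))
1/r(c(t, m(4, 0))) = 1/(√(385 + 0)) = 1/(√385) = √385/385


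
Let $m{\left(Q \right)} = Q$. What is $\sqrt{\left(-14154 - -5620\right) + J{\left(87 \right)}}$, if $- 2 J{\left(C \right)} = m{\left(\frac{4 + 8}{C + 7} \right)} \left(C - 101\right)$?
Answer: $\frac{4 i \sqrt{1178102}}{47} \approx 92.375 i$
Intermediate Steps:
$J{\left(C \right)} = - \frac{6 \left(-101 + C\right)}{7 + C}$ ($J{\left(C \right)} = - \frac{\frac{4 + 8}{C + 7} \left(C - 101\right)}{2} = - \frac{\frac{12}{7 + C} \left(-101 + C\right)}{2} = - \frac{12 \frac{1}{7 + C} \left(-101 + C\right)}{2} = - \frac{6 \left(-101 + C\right)}{7 + C}$)
$\sqrt{\left(-14154 - -5620\right) + J{\left(87 \right)}} = \sqrt{\left(-14154 - -5620\right) + \frac{6 \left(101 - 87\right)}{7 + 87}} = \sqrt{\left(-14154 + 5620\right) + \frac{6 \left(101 - 87\right)}{94}} = \sqrt{-8534 + 6 \cdot \frac{1}{94} \cdot 14} = \sqrt{-8534 + \frac{42}{47}} = \sqrt{- \frac{401056}{47}} = \frac{4 i \sqrt{1178102}}{47}$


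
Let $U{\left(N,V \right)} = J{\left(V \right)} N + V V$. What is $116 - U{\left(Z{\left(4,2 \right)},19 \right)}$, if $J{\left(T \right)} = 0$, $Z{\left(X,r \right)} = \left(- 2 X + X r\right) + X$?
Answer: $-245$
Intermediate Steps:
$Z{\left(X,r \right)} = - X + X r$
$U{\left(N,V \right)} = V^{2}$ ($U{\left(N,V \right)} = 0 N + V V = 0 + V^{2} = V^{2}$)
$116 - U{\left(Z{\left(4,2 \right)},19 \right)} = 116 - 19^{2} = 116 - 361 = -245$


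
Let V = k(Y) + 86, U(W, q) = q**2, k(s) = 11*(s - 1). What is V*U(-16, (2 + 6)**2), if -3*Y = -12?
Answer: 487424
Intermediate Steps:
Y = 4 (Y = -1/3*(-12) = 4)
k(s) = -11 + 11*s (k(s) = 11*(-1 + s) = -11 + 11*s)
V = 119 (V = (-11 + 11*4) + 86 = (-11 + 44) + 86 = 33 + 86 = 119)
V*U(-16, (2 + 6)**2) = 119*((2 + 6)**2)**2 = 119*(8**2)**2 = 119*64**2 = 119*4096 = 487424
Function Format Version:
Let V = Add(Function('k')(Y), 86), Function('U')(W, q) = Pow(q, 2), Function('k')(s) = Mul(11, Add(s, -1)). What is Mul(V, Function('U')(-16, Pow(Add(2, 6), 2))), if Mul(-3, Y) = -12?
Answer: 487424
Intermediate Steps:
Y = 4 (Y = Mul(Rational(-1, 3), -12) = 4)
Function('k')(s) = Add(-11, Mul(11, s)) (Function('k')(s) = Mul(11, Add(-1, s)) = Add(-11, Mul(11, s)))
V = 119 (V = Add(Add(-11, Mul(11, 4)), 86) = Add(Add(-11, 44), 86) = Add(33, 86) = 119)
Mul(V, Function('U')(-16, Pow(Add(2, 6), 2))) = Mul(119, Pow(Pow(Add(2, 6), 2), 2)) = Mul(119, Pow(Pow(8, 2), 2)) = Mul(119, Pow(64, 2)) = Mul(119, 4096) = 487424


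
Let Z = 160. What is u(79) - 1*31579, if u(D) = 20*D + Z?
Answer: -29839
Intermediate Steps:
u(D) = 160 + 20*D (u(D) = 20*D + 160 = 160 + 20*D)
u(79) - 1*31579 = (160 + 20*79) - 1*31579 = (160 + 1580) - 31579 = 1740 - 31579 = -29839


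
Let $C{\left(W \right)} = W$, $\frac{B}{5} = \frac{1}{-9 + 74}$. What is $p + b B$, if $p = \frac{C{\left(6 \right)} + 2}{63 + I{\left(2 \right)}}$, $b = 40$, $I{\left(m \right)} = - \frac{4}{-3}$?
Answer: $\frac{8032}{2509} \approx 3.2013$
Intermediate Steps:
$B = \frac{1}{13}$ ($B = \frac{5}{-9 + 74} = \frac{5}{65} = 5 \cdot \frac{1}{65} = \frac{1}{13} \approx 0.076923$)
$I{\left(m \right)} = \frac{4}{3}$ ($I{\left(m \right)} = \left(-4\right) \left(- \frac{1}{3}\right) = \frac{4}{3}$)
$p = \frac{24}{193}$ ($p = \frac{6 + 2}{63 + \frac{4}{3}} = \frac{8}{\frac{193}{3}} = 8 \cdot \frac{3}{193} = \frac{24}{193} \approx 0.12435$)
$p + b B = \frac{24}{193} + 40 \cdot \frac{1}{13} = \frac{24}{193} + \frac{40}{13} = \frac{8032}{2509}$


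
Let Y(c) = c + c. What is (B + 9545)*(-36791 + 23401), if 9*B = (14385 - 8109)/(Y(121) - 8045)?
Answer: -2991818926070/23409 ≈ -1.2781e+8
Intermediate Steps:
Y(c) = 2*c
B = -2092/23409 (B = ((14385 - 8109)/(2*121 - 8045))/9 = (6276/(242 - 8045))/9 = (6276/(-7803))/9 = (6276*(-1/7803))/9 = (1/9)*(-2092/2601) = -2092/23409 ≈ -0.089367)
(B + 9545)*(-36791 + 23401) = (-2092/23409 + 9545)*(-36791 + 23401) = (223436813/23409)*(-13390) = -2991818926070/23409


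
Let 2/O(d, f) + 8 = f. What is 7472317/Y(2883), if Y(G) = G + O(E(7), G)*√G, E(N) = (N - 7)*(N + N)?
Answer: 61763370203125/23829796871 - 42965822750*√3/2216171109003 ≈ 2591.8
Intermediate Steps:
E(N) = 2*N*(-7 + N) (E(N) = (-7 + N)*(2*N) = 2*N*(-7 + N))
O(d, f) = 2/(-8 + f)
Y(G) = G + 2*√G/(-8 + G) (Y(G) = G + (2/(-8 + G))*√G = G + 2*√G/(-8 + G))
7472317/Y(2883) = 7472317/(((2*√2883 + 2883*(-8 + 2883))/(-8 + 2883))) = 7472317/(((2*(31*√3) + 2883*2875)/2875)) = 7472317/(((62*√3 + 8288625)/2875)) = 7472317/(((8288625 + 62*√3)/2875)) = 7472317/(2883 + 62*√3/2875)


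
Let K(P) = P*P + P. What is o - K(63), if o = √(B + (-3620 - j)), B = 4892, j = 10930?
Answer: -4032 + I*√9658 ≈ -4032.0 + 98.275*I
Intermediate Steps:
K(P) = P + P² (K(P) = P² + P = P + P²)
o = I*√9658 (o = √(4892 + (-3620 - 1*10930)) = √(4892 + (-3620 - 10930)) = √(4892 - 14550) = √(-9658) = I*√9658 ≈ 98.275*I)
o - K(63) = I*√9658 - 63*(1 + 63) = I*√9658 - 63*64 = I*√9658 - 1*4032 = I*√9658 - 4032 = -4032 + I*√9658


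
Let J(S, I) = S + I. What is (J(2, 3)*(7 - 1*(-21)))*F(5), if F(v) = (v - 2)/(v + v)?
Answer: 42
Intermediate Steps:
F(v) = (-2 + v)/(2*v) (F(v) = (-2 + v)/((2*v)) = (-2 + v)*(1/(2*v)) = (-2 + v)/(2*v))
J(S, I) = I + S
(J(2, 3)*(7 - 1*(-21)))*F(5) = ((3 + 2)*(7 - 1*(-21)))*((1/2)*(-2 + 5)/5) = (5*(7 + 21))*((1/2)*(1/5)*3) = (5*28)*(3/10) = 140*(3/10) = 42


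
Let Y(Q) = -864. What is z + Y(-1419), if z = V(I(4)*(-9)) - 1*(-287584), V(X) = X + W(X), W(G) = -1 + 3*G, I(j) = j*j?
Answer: 286143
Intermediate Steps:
I(j) = j**2
V(X) = -1 + 4*X (V(X) = X + (-1 + 3*X) = -1 + 4*X)
z = 287007 (z = (-1 + 4*(4**2*(-9))) - 1*(-287584) = (-1 + 4*(16*(-9))) + 287584 = (-1 + 4*(-144)) + 287584 = (-1 - 576) + 287584 = -577 + 287584 = 287007)
z + Y(-1419) = 287007 - 864 = 286143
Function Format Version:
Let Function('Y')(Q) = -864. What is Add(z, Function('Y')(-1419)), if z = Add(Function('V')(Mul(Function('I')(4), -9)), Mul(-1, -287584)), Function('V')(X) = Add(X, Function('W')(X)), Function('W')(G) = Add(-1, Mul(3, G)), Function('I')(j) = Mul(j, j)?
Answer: 286143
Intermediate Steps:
Function('I')(j) = Pow(j, 2)
Function('V')(X) = Add(-1, Mul(4, X)) (Function('V')(X) = Add(X, Add(-1, Mul(3, X))) = Add(-1, Mul(4, X)))
z = 287007 (z = Add(Add(-1, Mul(4, Mul(Pow(4, 2), -9))), Mul(-1, -287584)) = Add(Add(-1, Mul(4, Mul(16, -9))), 287584) = Add(Add(-1, Mul(4, -144)), 287584) = Add(Add(-1, -576), 287584) = Add(-577, 287584) = 287007)
Add(z, Function('Y')(-1419)) = Add(287007, -864) = 286143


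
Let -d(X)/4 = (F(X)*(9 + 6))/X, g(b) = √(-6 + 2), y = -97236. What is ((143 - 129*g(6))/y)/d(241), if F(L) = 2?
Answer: 34463/11668320 - 10363*I/1944720 ≈ 0.0029536 - 0.0053288*I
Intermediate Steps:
g(b) = 2*I (g(b) = √(-4) = 2*I)
d(X) = -120/X (d(X) = -4*2*(9 + 6)/X = -4*2*15/X = -120/X)
((143 - 129*g(6))/y)/d(241) = ((143 - 258*I)/(-97236))/((-120/241)) = ((143 - 258*I)*(-1/97236))/((-120*1/241)) = (-143/97236 + 43*I/16206)/(-120/241) = (-143/97236 + 43*I/16206)*(-241/120) = 34463/11668320 - 10363*I/1944720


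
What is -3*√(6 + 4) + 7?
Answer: 7 - 3*√10 ≈ -2.4868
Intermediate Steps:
-3*√(6 + 4) + 7 = -3*√10 + 7 = 7 - 3*√10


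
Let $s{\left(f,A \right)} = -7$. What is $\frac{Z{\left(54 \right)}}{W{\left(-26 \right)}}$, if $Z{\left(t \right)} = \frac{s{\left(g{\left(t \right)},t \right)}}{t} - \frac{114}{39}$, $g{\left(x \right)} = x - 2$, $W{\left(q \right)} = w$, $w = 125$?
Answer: $- \frac{2143}{87750} \approx -0.024422$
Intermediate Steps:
$W{\left(q \right)} = 125$
$g{\left(x \right)} = -2 + x$
$Z{\left(t \right)} = - \frac{38}{13} - \frac{7}{t}$ ($Z{\left(t \right)} = - \frac{7}{t} - \frac{114}{39} = - \frac{7}{t} - \frac{38}{13} = - \frac{38}{13} - \frac{7}{t}$)
$\frac{Z{\left(54 \right)}}{W{\left(-26 \right)}} = \frac{- \frac{38}{13} - \frac{7}{54}}{125} = \left(- \frac{38}{13} - \frac{7}{54}\right) \frac{1}{125} = \left(- \frac{2143}{702}\right) \frac{1}{125} = - \frac{2143}{87750}$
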